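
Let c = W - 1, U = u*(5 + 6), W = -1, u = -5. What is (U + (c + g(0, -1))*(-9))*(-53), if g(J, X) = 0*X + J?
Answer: 1961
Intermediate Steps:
g(J, X) = J (g(J, X) = 0 + J = J)
U = -55 (U = -5*(5 + 6) = -5*11 = -55)
c = -2 (c = -1 - 1 = -2)
(U + (c + g(0, -1))*(-9))*(-53) = (-55 + (-2 + 0)*(-9))*(-53) = (-55 - 2*(-9))*(-53) = (-55 + 18)*(-53) = -37*(-53) = 1961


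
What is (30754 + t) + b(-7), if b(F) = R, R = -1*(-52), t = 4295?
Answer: 35101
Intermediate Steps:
R = 52
b(F) = 52
(30754 + t) + b(-7) = (30754 + 4295) + 52 = 35049 + 52 = 35101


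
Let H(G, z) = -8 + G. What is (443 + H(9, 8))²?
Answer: 197136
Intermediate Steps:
(443 + H(9, 8))² = (443 + (-8 + 9))² = (443 + 1)² = 444² = 197136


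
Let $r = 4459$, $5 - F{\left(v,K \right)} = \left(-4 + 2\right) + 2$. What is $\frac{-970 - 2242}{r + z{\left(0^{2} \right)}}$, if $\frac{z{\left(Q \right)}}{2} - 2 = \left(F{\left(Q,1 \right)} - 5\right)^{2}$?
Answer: $- \frac{3212}{4463} \approx -0.7197$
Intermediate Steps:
$F{\left(v,K \right)} = 5$ ($F{\left(v,K \right)} = 5 - \left(\left(-4 + 2\right) + 2\right) = 5 - \left(-2 + 2\right) = 5 - 0 = 5 + 0 = 5$)
$z{\left(Q \right)} = 4$ ($z{\left(Q \right)} = 4 + 2 \left(5 - 5\right)^{2} = 4 + 2 \cdot 0^{2} = 4 + 2 \cdot 0 = 4 + 0 = 4$)
$\frac{-970 - 2242}{r + z{\left(0^{2} \right)}} = \frac{-970 - 2242}{4459 + 4} = - \frac{3212}{4463}$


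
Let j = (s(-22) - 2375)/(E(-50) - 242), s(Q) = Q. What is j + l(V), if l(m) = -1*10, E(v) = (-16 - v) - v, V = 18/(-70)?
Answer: 817/158 ≈ 5.1709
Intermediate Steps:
V = -9/35 (V = 18*(-1/70) = -9/35 ≈ -0.25714)
E(v) = -16 - 2*v
l(m) = -10
j = 2397/158 (j = (-22 - 2375)/((-16 - 2*(-50)) - 242) = -2397/((-16 + 100) - 242) = -2397/(84 - 242) = -2397/(-158) = -2397*(-1/158) = 2397/158 ≈ 15.171)
j + l(V) = 2397/158 - 10 = 817/158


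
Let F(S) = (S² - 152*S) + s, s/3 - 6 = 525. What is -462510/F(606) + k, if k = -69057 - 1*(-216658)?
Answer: 13614414469/92239 ≈ 1.4760e+5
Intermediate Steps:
s = 1593 (s = 18 + 3*525 = 18 + 1575 = 1593)
F(S) = 1593 + S² - 152*S (F(S) = (S² - 152*S) + 1593 = 1593 + S² - 152*S)
k = 147601 (k = -69057 + 216658 = 147601)
-462510/F(606) + k = -462510/(1593 + 606² - 152*606) + 147601 = -462510/(1593 + 367236 - 92112) + 147601 = -462510/276717 + 147601 = -462510*1/276717 + 147601 = -154170/92239 + 147601 = 13614414469/92239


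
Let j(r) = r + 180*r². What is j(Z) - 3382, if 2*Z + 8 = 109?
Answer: 911427/2 ≈ 4.5571e+5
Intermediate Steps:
Z = 101/2 (Z = -4 + (½)*109 = -4 + 109/2 = 101/2 ≈ 50.500)
j(Z) - 3382 = 101*(1 + 180*(101/2))/2 - 3382 = 101*(1 + 9090)/2 - 3382 = (101/2)*9091 - 3382 = 918191/2 - 3382 = 911427/2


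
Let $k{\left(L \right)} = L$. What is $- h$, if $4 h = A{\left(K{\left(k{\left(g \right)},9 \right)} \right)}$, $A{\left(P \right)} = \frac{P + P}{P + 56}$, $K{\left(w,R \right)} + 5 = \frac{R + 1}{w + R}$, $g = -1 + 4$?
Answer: $\frac{25}{622} \approx 0.040193$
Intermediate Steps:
$g = 3$
$K{\left(w,R \right)} = -5 + \frac{1 + R}{R + w}$ ($K{\left(w,R \right)} = -5 + \frac{R + 1}{w + R} = -5 + \frac{1 + R}{R + w}$)
$A{\left(P \right)} = \frac{2 P}{56 + P}$
$h = - \frac{25}{622}$ ($h = \frac{2 \frac{1 - 15 - 36}{9 + 3} \frac{1}{56 + \frac{1 - 15 - 36}{9 + 3}}}{4} = \frac{2 \frac{1 - 15 - 36}{12} \frac{1}{56 + \frac{1 - 15 - 36}{12}}}{4} = \frac{2 \cdot \frac{1}{12} \left(-50\right) \frac{1}{56 + \frac{1}{12} \left(-50\right)}}{4} = \frac{2 \left(- \frac{25}{6}\right) \frac{1}{56 - \frac{25}{6}}}{4} = \frac{2 \left(- \frac{25}{6}\right) \frac{1}{\frac{311}{6}}}{4} = \frac{2 \left(- \frac{25}{6}\right) \frac{6}{311}}{4} = \frac{1}{4} \left(- \frac{50}{311}\right) = - \frac{25}{622} \approx -0.040193$)
$- h = \left(-1\right) \left(- \frac{25}{622}\right) = \frac{25}{622}$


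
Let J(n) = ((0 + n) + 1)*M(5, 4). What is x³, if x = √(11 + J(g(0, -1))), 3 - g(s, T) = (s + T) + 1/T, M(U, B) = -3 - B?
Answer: -31*I*√31 ≈ -172.6*I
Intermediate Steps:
g(s, T) = 3 - T - s - 1/T (g(s, T) = 3 - ((s + T) + 1/T) = 3 - ((T + s) + 1/T) = 3 - (T + s + 1/T) = 3 + (-T - s - 1/T) = 3 - T - s - 1/T)
J(n) = -7 - 7*n (J(n) = ((0 + n) + 1)*(-3 - 1*4) = (n + 1)*(-3 - 4) = (1 + n)*(-7) = -7 - 7*n)
x = I*√31 (x = √(11 + (-7 - 7*(3 - 1*(-1) - 1*0 - 1/(-1)))) = √(11 + (-7 - 7*(3 + 1 + 0 - 1*(-1)))) = √(11 + (-7 - 7*(3 + 1 + 0 + 1))) = √(11 + (-7 - 7*5)) = √(11 + (-7 - 35)) = √(11 - 42) = √(-31) = I*√31 ≈ 5.5678*I)
x³ = (I*√31)³ = -31*I*√31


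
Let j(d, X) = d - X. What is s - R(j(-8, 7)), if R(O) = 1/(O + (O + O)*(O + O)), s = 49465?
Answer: 43776524/885 ≈ 49465.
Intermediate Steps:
R(O) = 1/(O + 4*O²) (R(O) = 1/(O + (2*O)*(2*O)) = 1/(O + 4*O²))
s - R(j(-8, 7)) = 49465 - 1/((-8 - 1*7)*(1 + 4*(-8 - 1*7))) = 49465 - 1/((-8 - 7)*(1 + 4*(-8 - 7))) = 49465 - 1/((-15)*(1 + 4*(-15))) = 49465 - (-1)/(15*(1 - 60)) = 49465 - (-1)/(15*(-59)) = 49465 - (-1)*(-1)/(15*59) = 49465 - 1*1/885 = 49465 - 1/885 = 43776524/885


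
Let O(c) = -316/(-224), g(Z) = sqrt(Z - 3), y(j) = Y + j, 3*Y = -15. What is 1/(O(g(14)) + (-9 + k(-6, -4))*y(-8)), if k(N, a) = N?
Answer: 56/10999 ≈ 0.0050914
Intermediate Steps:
Y = -5 (Y = (1/3)*(-15) = -5)
y(j) = -5 + j
g(Z) = sqrt(-3 + Z)
O(c) = 79/56 (O(c) = -316*(-1/224) = 79/56)
1/(O(g(14)) + (-9 + k(-6, -4))*y(-8)) = 1/(79/56 + (-9 - 6)*(-5 - 8)) = 1/(79/56 - 15*(-13)) = 1/(79/56 + 195) = 1/(10999/56) = 56/10999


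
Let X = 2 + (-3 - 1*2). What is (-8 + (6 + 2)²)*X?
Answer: -168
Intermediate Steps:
X = -3 (X = 2 + (-3 - 2) = 2 - 5 = -3)
(-8 + (6 + 2)²)*X = (-8 + (6 + 2)²)*(-3) = (-8 + 8²)*(-3) = (-8 + 64)*(-3) = 56*(-3) = -168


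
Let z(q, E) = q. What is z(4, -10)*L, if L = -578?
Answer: -2312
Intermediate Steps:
z(4, -10)*L = 4*(-578) = -2312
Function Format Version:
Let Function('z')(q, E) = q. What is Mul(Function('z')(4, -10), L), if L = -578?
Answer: -2312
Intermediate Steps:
Mul(Function('z')(4, -10), L) = Mul(4, -578) = -2312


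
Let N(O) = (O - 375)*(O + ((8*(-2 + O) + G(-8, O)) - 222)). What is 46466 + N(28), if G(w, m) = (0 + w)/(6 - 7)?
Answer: 38832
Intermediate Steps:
G(w, m) = -w (G(w, m) = w/(-1) = w*(-1) = -w)
N(O) = (-375 + O)*(-230 + 9*O) (N(O) = (O - 375)*(O + ((8*(-2 + O) - 1*(-8)) - 222)) = (-375 + O)*(O + (((-16 + 8*O) + 8) - 222)) = (-375 + O)*(O + ((-8 + 8*O) - 222)) = (-375 + O)*(O + (-230 + 8*O)) = (-375 + O)*(-230 + 9*O))
46466 + N(28) = 46466 + (86250 - 3605*28 + 9*28²) = 46466 + (86250 - 100940 + 9*784) = 46466 + (86250 - 100940 + 7056) = 46466 - 7634 = 38832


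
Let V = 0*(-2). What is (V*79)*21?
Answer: 0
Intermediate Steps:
V = 0
(V*79)*21 = (0*79)*21 = 0*21 = 0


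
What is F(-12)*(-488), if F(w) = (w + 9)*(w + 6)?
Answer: -8784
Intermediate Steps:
F(w) = (6 + w)*(9 + w) (F(w) = (9 + w)*(6 + w) = (6 + w)*(9 + w))
F(-12)*(-488) = (54 + (-12)² + 15*(-12))*(-488) = (54 + 144 - 180)*(-488) = 18*(-488) = -8784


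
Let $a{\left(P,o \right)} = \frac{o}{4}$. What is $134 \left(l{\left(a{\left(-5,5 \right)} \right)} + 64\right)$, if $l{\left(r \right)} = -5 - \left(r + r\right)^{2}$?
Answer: $\frac{14137}{2} \approx 7068.5$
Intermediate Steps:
$a{\left(P,o \right)} = \frac{o}{4}$ ($a{\left(P,o \right)} = o \frac{1}{4} = \frac{o}{4}$)
$l{\left(r \right)} = -5 - 4 r^{2}$ ($l{\left(r \right)} = -5 - \left(2 r\right)^{2} = -5 - 4 r^{2}$)
$134 \left(l{\left(a{\left(-5,5 \right)} \right)} + 64\right) = 134 \left(\left(-5 - 4 \left(\frac{1}{4} \cdot 5\right)^{2}\right) + 64\right) = 134 \left(\left(-5 - 4 \left(\frac{5}{4}\right)^{2}\right) + 64\right) = 134 \left(\left(-5 - \frac{25}{4}\right) + 64\right) = 134 \left(- \frac{45}{4} + 64\right) = 134 \cdot \frac{211}{4} = \frac{14137}{2}$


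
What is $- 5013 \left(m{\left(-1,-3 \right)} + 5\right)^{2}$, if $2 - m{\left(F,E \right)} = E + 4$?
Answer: $-180468$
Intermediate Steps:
$m{\left(F,E \right)} = -2 - E$ ($m{\left(F,E \right)} = 2 - \left(E + 4\right) = 2 - \left(4 + E\right) = -2 - E$)
$- 5013 \left(m{\left(-1,-3 \right)} + 5\right)^{2} = - 5013 \left(\left(-2 - -3\right) + 5\right)^{2} = - 5013 \left(\left(-2 + 3\right) + 5\right)^{2} = - 5013 \left(1 + 5\right)^{2} = - 5013 \cdot 6^{2} = \left(-5013\right) 36 = -180468$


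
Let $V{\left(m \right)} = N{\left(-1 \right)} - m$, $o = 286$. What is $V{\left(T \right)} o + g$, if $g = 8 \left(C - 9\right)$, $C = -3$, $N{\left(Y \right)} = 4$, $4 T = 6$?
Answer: $619$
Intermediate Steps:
$T = \frac{3}{2}$ ($T = \frac{1}{4} \cdot 6 = \frac{3}{2} \approx 1.5$)
$V{\left(m \right)} = 4 - m$
$g = -96$ ($g = 8 \left(-3 - 9\right) = 8 \left(-12\right) = -96$)
$V{\left(T \right)} o + g = \left(4 - \frac{3}{2}\right) 286 - 96 = \frac{5}{2} \cdot 286 - 96 = 715 - 96 = 619$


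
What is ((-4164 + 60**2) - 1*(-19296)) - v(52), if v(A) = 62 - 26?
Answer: 18696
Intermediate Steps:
v(A) = 36
((-4164 + 60**2) - 1*(-19296)) - v(52) = ((-4164 + 60**2) - 1*(-19296)) - 1*36 = ((-4164 + 3600) + 19296) - 36 = (-564 + 19296) - 36 = 18732 - 36 = 18696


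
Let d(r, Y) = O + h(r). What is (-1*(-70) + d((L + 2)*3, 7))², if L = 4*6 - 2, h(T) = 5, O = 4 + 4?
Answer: 6889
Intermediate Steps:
O = 8
L = 22 (L = 24 - 2 = 22)
d(r, Y) = 13 (d(r, Y) = 8 + 5 = 13)
(-1*(-70) + d((L + 2)*3, 7))² = (-1*(-70) + 13)² = (70 + 13)² = 83² = 6889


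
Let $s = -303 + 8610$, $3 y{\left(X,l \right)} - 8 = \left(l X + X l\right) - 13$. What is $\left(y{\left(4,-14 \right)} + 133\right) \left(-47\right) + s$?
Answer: $3889$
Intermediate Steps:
$y{\left(X,l \right)} = - \frac{5}{3} + \frac{2 X l}{3}$ ($y{\left(X,l \right)} = \frac{8}{3} + \frac{\left(l X + X l\right) - 13}{3} = \frac{8}{3} + \frac{\left(X l + X l\right) - 13}{3} = \frac{8}{3} + \frac{2 X l - 13}{3} = \frac{8}{3} + \frac{-13 + 2 X l}{3} = \frac{8}{3} + \left(- \frac{13}{3} + \frac{2 X l}{3}\right) = - \frac{5}{3} + \frac{2 X l}{3}$)
$s = 8307$
$\left(y{\left(4,-14 \right)} + 133\right) \left(-47\right) + s = \left(\left(- \frac{5}{3} + \frac{2}{3} \cdot 4 \left(-14\right)\right) + 133\right) \left(-47\right) + 8307 = \left(\left(- \frac{5}{3} - \frac{112}{3}\right) + 133\right) \left(-47\right) + 8307 = \left(-39 + 133\right) \left(-47\right) + 8307 = 94 \left(-47\right) + 8307 = -4418 + 8307 = 3889$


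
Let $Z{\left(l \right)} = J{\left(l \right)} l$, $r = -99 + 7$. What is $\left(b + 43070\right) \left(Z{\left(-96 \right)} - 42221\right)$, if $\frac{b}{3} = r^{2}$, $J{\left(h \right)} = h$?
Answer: $-2259588310$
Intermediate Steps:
$r = -92$
$Z{\left(l \right)} = l^{2}$ ($Z{\left(l \right)} = l l = l^{2}$)
$b = 25392$ ($b = 3 \left(-92\right)^{2} = 3 \cdot 8464 = 25392$)
$\left(b + 43070\right) \left(Z{\left(-96 \right)} - 42221\right) = \left(25392 + 43070\right) \left(\left(-96\right)^{2} - 42221\right) = 68462 \left(9216 - 42221\right) = 68462 \left(-33005\right) = -2259588310$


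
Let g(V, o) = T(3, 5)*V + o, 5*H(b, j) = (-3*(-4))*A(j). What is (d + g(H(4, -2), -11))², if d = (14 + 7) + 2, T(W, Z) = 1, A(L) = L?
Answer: 1296/25 ≈ 51.840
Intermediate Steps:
H(b, j) = 12*j/5 (H(b, j) = ((-3*(-4))*j)/5 = (12*j)/5 = 12*j/5)
g(V, o) = V + o (g(V, o) = 1*V + o = V + o)
d = 23 (d = 21 + 2 = 23)
(d + g(H(4, -2), -11))² = (23 + ((12/5)*(-2) - 11))² = (23 + (-24/5 - 11))² = (23 - 79/5)² = (36/5)² = 1296/25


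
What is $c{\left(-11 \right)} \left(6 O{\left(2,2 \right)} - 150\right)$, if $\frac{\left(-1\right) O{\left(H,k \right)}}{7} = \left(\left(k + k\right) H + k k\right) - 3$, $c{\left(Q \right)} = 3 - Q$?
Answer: $-7392$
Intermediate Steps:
$O{\left(H,k \right)} = 21 - 7 k^{2} - 14 H k$ ($O{\left(H,k \right)} = - 7 \left(\left(\left(k + k\right) H + k k\right) - 3\right) = - 7 \left(\left(2 k H + k^{2}\right) - 3\right) = - 7 \left(\left(2 H k + k^{2}\right) - 3\right) = - 7 \left(\left(k^{2} + 2 H k\right) - 3\right) = - 7 \left(-3 + k^{2} + 2 H k\right) = 21 - 7 k^{2} - 14 H k$)
$c{\left(-11 \right)} \left(6 O{\left(2,2 \right)} - 150\right) = \left(3 - -11\right) \left(6 \left(21 - 7 \cdot 2^{2} - 28 \cdot 2\right) - 150\right) = \left(3 + 11\right) \left(6 \left(21 - 28 - 56\right) - 150\right) = 14 \left(6 \left(21 - 28 - 56\right) - 150\right) = 14 \left(6 \left(-63\right) - 150\right) = 14 \left(-378 - 150\right) = 14 \left(-528\right) = -7392$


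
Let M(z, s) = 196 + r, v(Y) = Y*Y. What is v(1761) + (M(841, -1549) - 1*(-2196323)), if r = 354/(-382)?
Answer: 1011849063/191 ≈ 5.2976e+6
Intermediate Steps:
r = -177/191 (r = 354*(-1/382) = -177/191 ≈ -0.92670)
v(Y) = Y²
M(z, s) = 37259/191 (M(z, s) = 196 - 177/191 = 37259/191)
v(1761) + (M(841, -1549) - 1*(-2196323)) = 1761² + (37259/191 - 1*(-2196323)) = 3101121 + (37259/191 + 2196323) = 3101121 + 419534952/191 = 1011849063/191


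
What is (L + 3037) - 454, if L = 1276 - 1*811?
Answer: 3048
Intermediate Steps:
L = 465 (L = 1276 - 811 = 465)
(L + 3037) - 454 = (465 + 3037) - 454 = 3502 - 454 = 3048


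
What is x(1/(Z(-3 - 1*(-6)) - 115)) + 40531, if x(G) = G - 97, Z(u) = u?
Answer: 4528607/112 ≈ 40434.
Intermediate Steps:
x(G) = -97 + G
x(1/(Z(-3 - 1*(-6)) - 115)) + 40531 = (-97 + 1/((-3 - 1*(-6)) - 115)) + 40531 = (-97 + 1/((-3 + 6) - 115)) + 40531 = (-97 + 1/(3 - 115)) + 40531 = (-97 + 1/(-112)) + 40531 = (-97 - 1/112) + 40531 = -10865/112 + 40531 = 4528607/112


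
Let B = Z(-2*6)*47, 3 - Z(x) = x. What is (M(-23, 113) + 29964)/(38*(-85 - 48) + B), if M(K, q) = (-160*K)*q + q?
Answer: -445917/4349 ≈ -102.53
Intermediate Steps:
Z(x) = 3 - x
M(K, q) = q - 160*K*q (M(K, q) = -160*K*q + q = q - 160*K*q)
B = 705 (B = (3 - (-2)*6)*47 = (3 - 1*(-12))*47 = (3 + 12)*47 = 15*47 = 705)
(M(-23, 113) + 29964)/(38*(-85 - 48) + B) = (113*(1 - 160*(-23)) + 29964)/(38*(-85 - 48) + 705) = (113*(1 + 3680) + 29964)/(38*(-133) + 705) = (113*3681 + 29964)/(-5054 + 705) = (415953 + 29964)/(-4349) = 445917*(-1/4349) = -445917/4349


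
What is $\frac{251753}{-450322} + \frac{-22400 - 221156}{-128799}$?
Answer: $\frac{77253090385}{58001023278} \approx 1.3319$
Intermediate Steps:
$\frac{251753}{-450322} + \frac{-22400 - 221156}{-128799} = 251753 \left(- \frac{1}{450322}\right) - - \frac{243556}{128799} = - \frac{251753}{450322} + \frac{243556}{128799} = \frac{77253090385}{58001023278}$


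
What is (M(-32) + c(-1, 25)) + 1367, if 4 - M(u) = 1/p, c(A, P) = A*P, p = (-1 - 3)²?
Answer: 21535/16 ≈ 1345.9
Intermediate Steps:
p = 16 (p = (-4)² = 16)
M(u) = 63/16 (M(u) = 4 - 1/16 = 63/16)
(M(-32) + c(-1, 25)) + 1367 = (63/16 - 1*25) + 1367 = (63/16 - 25) + 1367 = -337/16 + 1367 = 21535/16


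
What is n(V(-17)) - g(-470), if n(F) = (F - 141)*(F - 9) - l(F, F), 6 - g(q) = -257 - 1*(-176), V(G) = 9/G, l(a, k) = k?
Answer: 364782/289 ≈ 1262.2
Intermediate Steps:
g(q) = 87 (g(q) = 6 - (-257 - 1*(-176)) = 6 - (-257 + 176) = 6 - 1*(-81) = 6 + 81 = 87)
n(F) = -F + (-141 + F)*(-9 + F) (n(F) = (F - 141)*(F - 9) - F = (-141 + F)*(-9 + F) - F = -F + (-141 + F)*(-9 + F))
n(V(-17)) - g(-470) = (1269 + (9/(-17))² - 1359/(-17)) - 1*87 = (1269 + (9*(-1/17))² - 1359*(-1)/17) - 87 = (1269 + (-9/17)² - 151*(-9/17)) - 87 = (1269 + 81/289 + 1359/17) - 87 = 389925/289 - 87 = 364782/289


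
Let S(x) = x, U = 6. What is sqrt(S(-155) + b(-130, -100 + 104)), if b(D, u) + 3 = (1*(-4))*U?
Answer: I*sqrt(182) ≈ 13.491*I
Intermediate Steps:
b(D, u) = -27 (b(D, u) = -3 + (1*(-4))*6 = -3 - 4*6 = -3 - 24 = -27)
sqrt(S(-155) + b(-130, -100 + 104)) = sqrt(-155 - 27) = sqrt(-182) = I*sqrt(182)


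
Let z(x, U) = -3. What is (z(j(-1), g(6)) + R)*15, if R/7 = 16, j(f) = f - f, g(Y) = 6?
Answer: 1635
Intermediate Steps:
j(f) = 0
R = 112 (R = 7*16 = 112)
(z(j(-1), g(6)) + R)*15 = (-3 + 112)*15 = 109*15 = 1635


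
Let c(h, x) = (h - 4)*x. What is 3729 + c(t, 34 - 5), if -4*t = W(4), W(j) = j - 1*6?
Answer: 7255/2 ≈ 3627.5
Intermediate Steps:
W(j) = -6 + j (W(j) = j - 6 = -6 + j)
t = 1/2 (t = -(-6 + 4)/4 = -1/4*(-2) = 1/2 ≈ 0.50000)
c(h, x) = x*(-4 + h) (c(h, x) = (-4 + h)*x = x*(-4 + h))
3729 + c(t, 34 - 5) = 3729 + (34 - 5)*(-4 + 1/2) = 3729 + 29*(-7/2) = 3729 - 203/2 = 7255/2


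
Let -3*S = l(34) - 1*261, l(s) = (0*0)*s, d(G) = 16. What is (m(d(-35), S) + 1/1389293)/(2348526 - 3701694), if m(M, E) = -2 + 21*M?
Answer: -51558207/208882981136 ≈ -0.00024683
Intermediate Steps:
l(s) = 0 (l(s) = 0*s = 0)
S = 87 (S = -(0 - 1*261)/3 = -(0 - 261)/3 = -⅓*(-261) = 87)
(m(d(-35), S) + 1/1389293)/(2348526 - 3701694) = ((-2 + 21*16) + 1/1389293)/(2348526 - 3701694) = ((-2 + 336) + 1/1389293)/(-1353168) = (334 + 1/1389293)*(-1/1353168) = (464023863/1389293)*(-1/1353168) = -51558207/208882981136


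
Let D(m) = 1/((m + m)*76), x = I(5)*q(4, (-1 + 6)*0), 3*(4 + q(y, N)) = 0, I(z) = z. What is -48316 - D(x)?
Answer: -146880639/3040 ≈ -48316.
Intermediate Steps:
q(y, N) = -4 (q(y, N) = -4 + (1/3)*0 = -4 + 0 = -4)
x = -20 (x = 5*(-4) = -20)
D(m) = 1/(152*m) (D(m) = (1/76)/(2*m) = (1/(2*m))*(1/76) = 1/(152*m))
-48316 - D(x) = -48316 - 1/(152*(-20)) = -48316 - (-1)/(152*20) = -48316 - 1*(-1/3040) = -48316 + 1/3040 = -146880639/3040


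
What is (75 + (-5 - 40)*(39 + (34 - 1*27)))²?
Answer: 3980025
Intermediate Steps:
(75 + (-5 - 40)*(39 + (34 - 1*27)))² = (75 - 45*(39 + (34 - 27)))² = (75 - 45*(39 + 7))² = (75 - 45*46)² = (75 - 2070)² = (-1995)² = 3980025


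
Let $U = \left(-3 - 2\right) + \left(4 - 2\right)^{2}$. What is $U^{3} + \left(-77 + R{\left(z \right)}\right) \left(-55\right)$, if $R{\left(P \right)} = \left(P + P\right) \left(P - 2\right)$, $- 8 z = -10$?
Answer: $\frac{34697}{8} \approx 4337.1$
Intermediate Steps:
$z = \frac{5}{4}$ ($z = \left(- \frac{1}{8}\right) \left(-10\right) = \frac{5}{4} \approx 1.25$)
$R{\left(P \right)} = 2 P \left(-2 + P\right)$
$U = -1$ ($U = -5 + 2^{2} = -5 + 4 = -1$)
$U^{3} + \left(-77 + R{\left(z \right)}\right) \left(-55\right) = \left(-1\right)^{3} + \left(-77 + 2 \cdot \frac{5}{4} \left(-2 + \frac{5}{4}\right)\right) \left(-55\right) = -1 + \left(-77 + 2 \cdot \frac{5}{4} \left(- \frac{3}{4}\right)\right) \left(-55\right) = -1 + \left(-77 - \frac{15}{8}\right) \left(-55\right) = -1 - - \frac{34705}{8} = -1 + \frac{34705}{8} = \frac{34697}{8}$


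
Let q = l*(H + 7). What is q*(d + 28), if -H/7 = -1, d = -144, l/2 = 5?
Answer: -16240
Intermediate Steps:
l = 10 (l = 2*5 = 10)
H = 7 (H = -7*(-1) = 7)
q = 140 (q = 10*(7 + 7) = 10*14 = 140)
q*(d + 28) = 140*(-144 + 28) = 140*(-116) = -16240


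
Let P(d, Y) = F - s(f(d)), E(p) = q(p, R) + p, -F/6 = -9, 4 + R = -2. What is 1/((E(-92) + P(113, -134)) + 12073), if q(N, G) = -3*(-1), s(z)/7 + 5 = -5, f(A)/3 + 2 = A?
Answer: 1/12108 ≈ 8.2590e-5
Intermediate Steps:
f(A) = -6 + 3*A
s(z) = -70 (s(z) = -35 + 7*(-5) = -35 - 35 = -70)
R = -6 (R = -4 - 2 = -6)
F = 54 (F = -6*(-9) = 54)
q(N, G) = 3
E(p) = 3 + p
P(d, Y) = 124 (P(d, Y) = 54 - 1*(-70) = 54 + 70 = 124)
1/((E(-92) + P(113, -134)) + 12073) = 1/(((3 - 92) + 124) + 12073) = 1/((-89 + 124) + 12073) = 1/(35 + 12073) = 1/12108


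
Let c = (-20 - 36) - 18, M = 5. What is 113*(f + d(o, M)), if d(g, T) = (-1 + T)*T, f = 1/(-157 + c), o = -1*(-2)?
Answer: 521947/231 ≈ 2259.5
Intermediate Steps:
o = 2
c = -74 (c = -56 - 18 = -74)
f = -1/231 (f = 1/(-157 - 74) = 1/(-231) = -1/231 ≈ -0.0043290)
d(g, T) = T*(-1 + T)
113*(f + d(o, M)) = 113*(-1/231 + 5*(-1 + 5)) = 113*(-1/231 + 5*4) = 113*(-1/231 + 20) = 113*(4619/231) = 521947/231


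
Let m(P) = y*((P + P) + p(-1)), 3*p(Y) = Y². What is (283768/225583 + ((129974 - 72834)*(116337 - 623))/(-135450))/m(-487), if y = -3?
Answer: -149149334113508/8925178987935 ≈ -16.711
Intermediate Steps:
p(Y) = Y²/3
m(P) = -1 - 6*P (m(P) = -3*((P + P) + (⅓)*(-1)²) = -3*(2*P + (⅓)*1) = -3*(2*P + ⅓) = -3*(⅓ + 2*P) = -1 - 6*P)
(283768/225583 + ((129974 - 72834)*(116337 - 623))/(-135450))/m(-487) = (283768/225583 + ((129974 - 72834)*(116337 - 623))/(-135450))/(-1 - 6*(-487)) = (283768*(1/225583) + (57140*115714)*(-1/135450))/(-1 + 2922) = (283768/225583 + 6611897960*(-1/135450))/2921 = (283768/225583 - 661189796/13545)*(1/2921) = -149149334113508/3055521735*1/2921 = -149149334113508/8925178987935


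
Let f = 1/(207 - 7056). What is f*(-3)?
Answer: 1/2283 ≈ 0.00043802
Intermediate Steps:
f = -1/6849 (f = 1/(-6849) = -1/6849 ≈ -0.00014601)
f*(-3) = -1/6849*(-3) = 1/2283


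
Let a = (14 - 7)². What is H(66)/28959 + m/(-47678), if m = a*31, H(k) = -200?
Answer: -1726591/44538942 ≈ -0.038766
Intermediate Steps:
a = 49 (a = 7² = 49)
m = 1519 (m = 49*31 = 1519)
H(66)/28959 + m/(-47678) = -200/28959 + 1519/(-47678) = -200*1/28959 + 1519*(-1/47678) = -200/28959 - 49/1538 = -1726591/44538942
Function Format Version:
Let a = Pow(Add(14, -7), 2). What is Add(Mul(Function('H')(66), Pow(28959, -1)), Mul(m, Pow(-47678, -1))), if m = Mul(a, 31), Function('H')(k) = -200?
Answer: Rational(-1726591, 44538942) ≈ -0.038766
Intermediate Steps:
a = 49 (a = Pow(7, 2) = 49)
m = 1519 (m = Mul(49, 31) = 1519)
Add(Mul(Function('H')(66), Pow(28959, -1)), Mul(m, Pow(-47678, -1))) = Add(Mul(-200, Pow(28959, -1)), Mul(1519, Pow(-47678, -1))) = Add(Mul(-200, Rational(1, 28959)), Mul(1519, Rational(-1, 47678))) = Add(Rational(-200, 28959), Rational(-49, 1538)) = Rational(-1726591, 44538942)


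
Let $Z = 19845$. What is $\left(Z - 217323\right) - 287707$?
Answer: $-485185$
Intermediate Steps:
$\left(Z - 217323\right) - 287707 = \left(19845 - 217323\right) - 287707 = -197478 - 287707 = -485185$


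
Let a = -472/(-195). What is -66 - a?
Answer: -13342/195 ≈ -68.421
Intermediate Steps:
a = 472/195 (a = -472*(-1/195) = 472/195 ≈ 2.4205)
-66 - a = -66 - 1*472/195 = -66 - 472/195 = -13342/195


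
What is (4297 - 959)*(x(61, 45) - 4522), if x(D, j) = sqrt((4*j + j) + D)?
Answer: -15094436 + 3338*sqrt(286) ≈ -1.5038e+7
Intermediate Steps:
x(D, j) = sqrt(D + 5*j) (x(D, j) = sqrt(5*j + D) = sqrt(D + 5*j))
(4297 - 959)*(x(61, 45) - 4522) = (4297 - 959)*(sqrt(61 + 5*45) - 4522) = 3338*(sqrt(61 + 225) - 4522) = 3338*(sqrt(286) - 4522) = 3338*(-4522 + sqrt(286)) = -15094436 + 3338*sqrt(286)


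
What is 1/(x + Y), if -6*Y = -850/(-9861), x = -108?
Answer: -29583/3195389 ≈ -0.0092580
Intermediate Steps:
Y = -425/29583 (Y = -(-425)/(3*(-9861)) = -(-425)*(-1)/(3*9861) = -⅙*850/9861 = -425/29583 ≈ -0.014366)
1/(x + Y) = 1/(-108 - 425/29583) = 1/(-3195389/29583) = -29583/3195389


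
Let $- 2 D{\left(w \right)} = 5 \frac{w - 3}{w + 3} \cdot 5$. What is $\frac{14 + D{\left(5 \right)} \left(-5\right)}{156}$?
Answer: $\frac{79}{416} \approx 0.1899$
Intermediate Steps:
$D{\left(w \right)} = - \frac{25 \left(-3 + w\right)}{2 \left(3 + w\right)}$ ($D{\left(w \right)} = - \frac{5 \frac{w - 3}{w + 3} \cdot 5}{2} = - \frac{5 \frac{-3 + w}{3 + w} 5}{2} = - \frac{\frac{5 \left(-3 + w\right)}{3 + w} 5}{2} = - \frac{25 \frac{1}{3 + w} \left(-3 + w\right)}{2} = - \frac{25 \left(-3 + w\right)}{2 \left(3 + w\right)}$)
$\frac{14 + D{\left(5 \right)} \left(-5\right)}{156} = \frac{14 + \frac{25 \left(3 - 5\right)}{2 \left(3 + 5\right)} \left(-5\right)}{156} = \left(14 + \frac{25 \left(3 - 5\right)}{2 \cdot 8} \left(-5\right)\right) \frac{1}{156} = \left(14 + \frac{25}{2} \cdot \frac{1}{8} \left(-2\right) \left(-5\right)\right) \frac{1}{156} = \left(14 - - \frac{125}{8}\right) \frac{1}{156} = \left(14 + \frac{125}{8}\right) \frac{1}{156} = \frac{237}{8} \cdot \frac{1}{156} = \frac{79}{416}$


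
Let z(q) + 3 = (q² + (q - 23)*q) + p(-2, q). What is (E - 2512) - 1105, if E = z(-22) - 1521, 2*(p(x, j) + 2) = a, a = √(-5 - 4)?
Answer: -3669 + 3*I/2 ≈ -3669.0 + 1.5*I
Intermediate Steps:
a = 3*I (a = √(-9) = 3*I ≈ 3.0*I)
p(x, j) = -2 + 3*I/2 (p(x, j) = -2 + (3*I)/2 = -2 + 3*I/2)
z(q) = -5 + q² + 3*I/2 + q*(-23 + q) (z(q) = -3 + ((q² + (q - 23)*q) + (-2 + 3*I/2)) = -3 + ((q² + (-23 + q)*q) + (-2 + 3*I/2)) = -3 + ((q² + q*(-23 + q)) + (-2 + 3*I/2)) = -3 + (-2 + q² + 3*I/2 + q*(-23 + q)) = -5 + q² + 3*I/2 + q*(-23 + q))
E = -52 + 3*I/2 (E = (-5 - 23*(-22) + 2*(-22)² + 3*I/2) - 1521 = (-5 + 506 + 2*484 + 3*I/2) - 1521 = (-5 + 506 + 968 + 3*I/2) - 1521 = (1469 + 3*I/2) - 1521 = -52 + 3*I/2 ≈ -52.0 + 1.5*I)
(E - 2512) - 1105 = ((-52 + 3*I/2) - 2512) - 1105 = (-2564 + 3*I/2) - 1105 = -3669 + 3*I/2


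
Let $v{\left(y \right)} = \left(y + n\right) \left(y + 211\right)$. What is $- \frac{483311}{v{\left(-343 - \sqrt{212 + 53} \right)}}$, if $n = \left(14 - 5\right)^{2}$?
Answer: $- \frac{16842905039}{1173315261} + \frac{190424534 \sqrt{265}}{1173315261} \approx -11.713$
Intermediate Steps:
$n = 81$ ($n = 9^{2} = 81$)
$v{\left(y \right)} = \left(81 + y\right) \left(211 + y\right)$ ($v{\left(y \right)} = \left(y + 81\right) \left(y + 211\right) = \left(81 + y\right) \left(211 + y\right)$)
$- \frac{483311}{v{\left(-343 - \sqrt{212 + 53} \right)}} = - \frac{483311}{17091 + \left(-343 - \sqrt{212 + 53}\right)^{2} + 292 \left(-343 - \sqrt{212 + 53}\right)} = - \frac{483311}{17091 + \left(-343 - \sqrt{265}\right)^{2} + 292 \left(-343 - \sqrt{265}\right)} = - \frac{483311}{17091 + \left(-343 - \sqrt{265}\right)^{2} - \left(100156 + 292 \sqrt{265}\right)} = - \frac{483311}{-83065 + \left(-343 - \sqrt{265}\right)^{2} - 292 \sqrt{265}}$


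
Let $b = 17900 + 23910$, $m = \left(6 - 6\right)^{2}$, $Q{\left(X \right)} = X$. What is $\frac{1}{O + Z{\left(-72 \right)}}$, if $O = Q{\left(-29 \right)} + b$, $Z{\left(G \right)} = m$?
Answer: $\frac{1}{41781} \approx 2.3934 \cdot 10^{-5}$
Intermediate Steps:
$m = 0$ ($m = 0^{2} = 0$)
$b = 41810$
$Z{\left(G \right)} = 0$
$O = 41781$ ($O = -29 + 41810 = 41781$)
$\frac{1}{O + Z{\left(-72 \right)}} = \frac{1}{41781 + 0} = \frac{1}{41781}$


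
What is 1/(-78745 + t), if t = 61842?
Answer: -1/16903 ≈ -5.9161e-5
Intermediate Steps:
1/(-78745 + t) = 1/(-78745 + 61842) = 1/(-16903) = -1/16903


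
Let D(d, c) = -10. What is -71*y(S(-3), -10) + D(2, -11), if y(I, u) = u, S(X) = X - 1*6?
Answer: 700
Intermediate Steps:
S(X) = -6 + X (S(X) = X - 6 = -6 + X)
-71*y(S(-3), -10) + D(2, -11) = -71*(-10) - 10 = 710 - 10 = 700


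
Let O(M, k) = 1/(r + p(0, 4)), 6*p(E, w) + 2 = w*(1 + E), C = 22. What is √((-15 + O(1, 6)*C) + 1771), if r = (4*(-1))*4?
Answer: √3875902/47 ≈ 41.888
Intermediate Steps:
r = -16 (r = -4*4 = -16)
p(E, w) = -⅓ + w*(1 + E)/6 (p(E, w) = -⅓ + (w*(1 + E))/6 = -⅓ + w*(1 + E)/6)
O(M, k) = -3/47 (O(M, k) = 1/(-16 + (-⅓ + (⅙)*4 + (⅙)*0*4)) = 1/(-16 + (-⅓ + ⅔ + 0)) = 1/(-16 + ⅓) = 1/(-47/3) = -3/47)
√((-15 + O(1, 6)*C) + 1771) = √((-15 - 3/47*22) + 1771) = √((-15 - 66/47) + 1771) = √(-771/47 + 1771) = √(82466/47) = √3875902/47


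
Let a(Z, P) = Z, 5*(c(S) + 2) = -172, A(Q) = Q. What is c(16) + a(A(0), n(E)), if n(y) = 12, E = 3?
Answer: -182/5 ≈ -36.400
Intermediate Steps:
c(S) = -182/5 (c(S) = -2 + (1/5)*(-172) = -2 - 172/5 = -182/5)
c(16) + a(A(0), n(E)) = -182/5 + 0 = -182/5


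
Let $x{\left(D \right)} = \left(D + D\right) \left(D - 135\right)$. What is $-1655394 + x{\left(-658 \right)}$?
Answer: $-611806$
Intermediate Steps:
$x{\left(D \right)} = 2 D \left(-135 + D\right)$
$-1655394 + x{\left(-658 \right)} = -1655394 + 2 \left(-658\right) \left(-135 - 658\right) = -1655394 + 2 \left(-658\right) \left(-793\right) = -1655394 + 1043588 = -611806$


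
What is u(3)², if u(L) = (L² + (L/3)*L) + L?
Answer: 225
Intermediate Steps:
u(L) = L + 4*L²/3 (u(L) = (L² + (L*(⅓))*L) + L = (L² + (L/3)*L) + L = (L² + L²/3) + L = 4*L²/3 + L = L + 4*L²/3)
u(3)² = ((⅓)*3*(3 + 4*3))² = ((⅓)*3*(3 + 12))² = ((⅓)*3*15)² = 15² = 225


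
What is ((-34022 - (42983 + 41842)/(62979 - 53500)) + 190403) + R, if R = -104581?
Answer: 490927375/9479 ≈ 51791.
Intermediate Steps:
((-34022 - (42983 + 41842)/(62979 - 53500)) + 190403) + R = ((-34022 - (42983 + 41842)/(62979 - 53500)) + 190403) - 104581 = ((-34022 - 84825/9479) + 190403) - 104581 = (-322579363/9479 + 190403) - 104581 = 1482250674/9479 - 104581 = 490927375/9479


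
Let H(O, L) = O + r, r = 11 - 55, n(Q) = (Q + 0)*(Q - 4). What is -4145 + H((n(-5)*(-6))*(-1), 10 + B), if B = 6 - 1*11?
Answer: -3919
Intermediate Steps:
n(Q) = Q*(-4 + Q)
B = -5 (B = 6 - 11 = -5)
r = -44
H(O, L) = -44 + O (H(O, L) = O - 44 = -44 + O)
-4145 + H((n(-5)*(-6))*(-1), 10 + B) = -4145 + (-44 + (-5*(-4 - 5)*(-6))*(-1)) = -4145 + (-44 + (-5*(-9)*(-6))*(-1)) = -4145 + (-44 + (45*(-6))*(-1)) = -4145 + (-44 - 270*(-1)) = -4145 + (-44 + 270) = -4145 + 226 = -3919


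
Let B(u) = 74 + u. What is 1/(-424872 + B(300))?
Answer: -1/424498 ≈ -2.3557e-6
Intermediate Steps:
1/(-424872 + B(300)) = 1/(-424872 + (74 + 300)) = 1/(-424872 + 374) = 1/(-424498) = -1/424498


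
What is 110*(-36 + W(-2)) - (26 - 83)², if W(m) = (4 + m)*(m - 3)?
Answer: -8309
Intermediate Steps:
W(m) = (-3 + m)*(4 + m) (W(m) = (4 + m)*(-3 + m) = (-3 + m)*(4 + m))
110*(-36 + W(-2)) - (26 - 83)² = 110*(-36 + (-12 - 2 + (-2)²)) - (26 - 83)² = 110*(-36 + (-12 - 2 + 4)) - 1*(-57)² = 110*(-36 - 10) - 1*3249 = 110*(-46) - 3249 = -5060 - 3249 = -8309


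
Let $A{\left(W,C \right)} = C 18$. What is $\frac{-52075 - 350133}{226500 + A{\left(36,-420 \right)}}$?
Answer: $- \frac{100552}{54735} \approx -1.8371$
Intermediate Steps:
$A{\left(W,C \right)} = 18 C$
$\frac{-52075 - 350133}{226500 + A{\left(36,-420 \right)}} = \frac{-52075 - 350133}{226500 + 18 \left(-420\right)} = - \frac{402208}{226500 - 7560} = - \frac{402208}{218940} = \left(-402208\right) \frac{1}{218940} = - \frac{100552}{54735}$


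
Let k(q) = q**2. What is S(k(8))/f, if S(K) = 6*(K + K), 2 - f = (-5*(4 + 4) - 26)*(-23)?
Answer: -192/379 ≈ -0.50660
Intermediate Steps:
f = -1516 (f = 2 - (-5*(4 + 4) - 26)*(-23) = 2 - (-5*8 - 26)*(-23) = 2 - (-40 - 26)*(-23) = 2 - (-66)*(-23) = 2 - 1*1518 = 2 - 1518 = -1516)
S(K) = 12*K (S(K) = 6*(2*K) = 12*K)
S(k(8))/f = (12*8**2)/(-1516) = (12*64)*(-1/1516) = 768*(-1/1516) = -192/379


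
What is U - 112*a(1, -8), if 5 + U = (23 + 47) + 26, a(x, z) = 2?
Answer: -133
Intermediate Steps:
U = 91 (U = -5 + ((23 + 47) + 26) = -5 + (70 + 26) = -5 + 96 = 91)
U - 112*a(1, -8) = 91 - 112*2 = 91 - 224 = -133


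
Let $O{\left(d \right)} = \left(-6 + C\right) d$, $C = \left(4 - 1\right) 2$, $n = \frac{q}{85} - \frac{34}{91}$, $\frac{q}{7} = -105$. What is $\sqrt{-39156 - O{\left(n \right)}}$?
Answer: $2 i \sqrt{9789} \approx 197.88 i$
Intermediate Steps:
$q = -735$ ($q = 7 \left(-105\right) = -735$)
$n = - \frac{13955}{1547}$ ($n = - \frac{735}{85} - \frac{34}{91} = \left(-735\right) \frac{1}{85} - \frac{34}{91} = - \frac{147}{17} - \frac{34}{91} = - \frac{13955}{1547} \approx -9.0207$)
$C = 6$ ($C = 3 \cdot 2 = 6$)
$O{\left(d \right)} = 0$ ($O{\left(d \right)} = \left(-6 + 6\right) d = 0 d = 0$)
$\sqrt{-39156 - O{\left(n \right)}} = \sqrt{-39156 - 0} = \sqrt{-39156 + 0} = \sqrt{-39156} = 2 i \sqrt{9789}$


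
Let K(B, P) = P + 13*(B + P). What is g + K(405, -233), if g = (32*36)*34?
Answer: 41171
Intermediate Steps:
K(B, P) = 13*B + 14*P (K(B, P) = P + (13*B + 13*P) = 13*B + 14*P)
g = 39168 (g = 1152*34 = 39168)
g + K(405, -233) = 39168 + (13*405 + 14*(-233)) = 39168 + (5265 - 3262) = 39168 + 2003 = 41171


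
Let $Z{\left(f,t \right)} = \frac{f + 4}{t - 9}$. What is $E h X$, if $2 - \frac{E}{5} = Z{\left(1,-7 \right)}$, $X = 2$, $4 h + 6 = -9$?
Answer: $- \frac{2775}{32} \approx -86.719$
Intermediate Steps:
$h = - \frac{15}{4}$ ($h = - \frac{3}{2} + \frac{1}{4} \left(-9\right) = - \frac{3}{2} - \frac{9}{4} = - \frac{15}{4} \approx -3.75$)
$Z{\left(f,t \right)} = \frac{4 + f}{-9 + t}$
$E = \frac{185}{16}$ ($E = 10 - 5 \frac{4 + 1}{-9 - 7} = 10 - 5 \frac{1}{-16} \cdot 5 = 10 - 5 \left(\left(- \frac{1}{16}\right) 5\right) = 10 - - \frac{25}{16} = 10 + \frac{25}{16} = \frac{185}{16} \approx 11.563$)
$E h X = \frac{185}{16} \left(- \frac{15}{4}\right) 2 = \left(- \frac{2775}{64}\right) 2 = - \frac{2775}{32}$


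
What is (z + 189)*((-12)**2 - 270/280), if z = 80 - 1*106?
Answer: 652815/28 ≈ 23315.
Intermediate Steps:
z = -26 (z = 80 - 106 = -26)
(z + 189)*((-12)**2 - 270/280) = (-26 + 189)*((-12)**2 - 270/280) = 163*(144 - 270*1/280) = 163*(144 - 27/28) = 163*(4005/28) = 652815/28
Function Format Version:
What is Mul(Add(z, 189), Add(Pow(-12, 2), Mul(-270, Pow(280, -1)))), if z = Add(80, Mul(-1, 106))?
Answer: Rational(652815, 28) ≈ 23315.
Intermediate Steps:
z = -26 (z = Add(80, -106) = -26)
Mul(Add(z, 189), Add(Pow(-12, 2), Mul(-270, Pow(280, -1)))) = Mul(Add(-26, 189), Add(Pow(-12, 2), Mul(-270, Pow(280, -1)))) = Mul(163, Add(144, Mul(-270, Rational(1, 280)))) = Mul(163, Add(144, Rational(-27, 28))) = Mul(163, Rational(4005, 28)) = Rational(652815, 28)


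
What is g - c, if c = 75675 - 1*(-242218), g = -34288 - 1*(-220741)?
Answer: -131440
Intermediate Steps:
g = 186453 (g = -34288 + 220741 = 186453)
c = 317893 (c = 75675 + 242218 = 317893)
g - c = 186453 - 1*317893 = 186453 - 317893 = -131440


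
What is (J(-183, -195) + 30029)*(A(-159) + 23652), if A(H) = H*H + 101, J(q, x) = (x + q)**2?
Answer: 8478616042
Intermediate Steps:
J(q, x) = (q + x)**2
A(H) = 101 + H**2 (A(H) = H**2 + 101 = 101 + H**2)
(J(-183, -195) + 30029)*(A(-159) + 23652) = ((-183 - 195)**2 + 30029)*((101 + (-159)**2) + 23652) = ((-378)**2 + 30029)*((101 + 25281) + 23652) = (142884 + 30029)*(25382 + 23652) = 172913*49034 = 8478616042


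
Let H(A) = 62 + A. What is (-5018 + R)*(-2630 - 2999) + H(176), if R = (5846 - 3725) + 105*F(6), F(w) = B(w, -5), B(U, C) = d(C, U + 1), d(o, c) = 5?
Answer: 13352226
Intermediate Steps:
B(U, C) = 5
F(w) = 5
R = 2646 (R = (5846 - 3725) + 105*5 = 2121 + 525 = 2646)
(-5018 + R)*(-2630 - 2999) + H(176) = (-5018 + 2646)*(-2630 - 2999) + (62 + 176) = -2372*(-5629) + 238 = 13351988 + 238 = 13352226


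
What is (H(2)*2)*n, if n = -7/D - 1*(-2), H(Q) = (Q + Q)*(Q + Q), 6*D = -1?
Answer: 1408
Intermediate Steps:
D = -⅙ (D = (⅙)*(-1) = -⅙ ≈ -0.16667)
H(Q) = 4*Q² (H(Q) = (2*Q)*(2*Q) = 4*Q²)
n = 44 (n = -7/(-⅙) - 1*(-2) = -7*(-6) + 2 = 42 + 2 = 44)
(H(2)*2)*n = ((4*2²)*2)*44 = ((4*4)*2)*44 = (16*2)*44 = 32*44 = 1408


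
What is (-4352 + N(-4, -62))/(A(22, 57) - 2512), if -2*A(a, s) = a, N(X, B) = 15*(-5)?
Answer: 4427/2523 ≈ 1.7547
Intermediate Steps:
N(X, B) = -75
A(a, s) = -a/2
(-4352 + N(-4, -62))/(A(22, 57) - 2512) = (-4352 - 75)/(-½*22 - 2512) = -4427/(-11 - 2512) = -4427/(-2523) = -4427*(-1/2523) = 4427/2523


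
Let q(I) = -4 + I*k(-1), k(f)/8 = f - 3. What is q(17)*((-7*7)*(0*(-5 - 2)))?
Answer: 0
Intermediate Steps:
k(f) = -24 + 8*f (k(f) = 8*(f - 3) = 8*(-3 + f) = -24 + 8*f)
q(I) = -4 - 32*I (q(I) = -4 + I*(-24 + 8*(-1)) = -4 + I*(-24 - 8) = -4 + I*(-32) = -4 - 32*I)
q(17)*((-7*7)*(0*(-5 - 2))) = (-4 - 32*17)*((-7*7)*(0*(-5 - 2))) = (-4 - 544)*(-0*(-7)) = -(-26852)*0 = -548*0 = 0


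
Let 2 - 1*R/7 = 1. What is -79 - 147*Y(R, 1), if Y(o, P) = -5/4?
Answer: 419/4 ≈ 104.75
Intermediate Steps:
R = 7 (R = 14 - 7*1 = 14 - 7 = 7)
Y(o, P) = -5/4 (Y(o, P) = -5*1/4 = -5/4)
-79 - 147*Y(R, 1) = -79 - 147*(-5/4) = -79 + 735/4 = 419/4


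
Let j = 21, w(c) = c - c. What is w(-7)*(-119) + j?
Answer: 21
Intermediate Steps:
w(c) = 0
w(-7)*(-119) + j = 0*(-119) + 21 = 0 + 21 = 21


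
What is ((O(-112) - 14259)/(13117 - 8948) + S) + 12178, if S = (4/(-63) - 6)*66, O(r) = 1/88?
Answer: 90713568637/7704312 ≈ 11774.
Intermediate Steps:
O(r) = 1/88
S = -8404/21 (S = (4*(-1/63) - 6)*66 = (-4/63 - 6)*66 = -382/63*66 = -8404/21 ≈ -400.19)
((O(-112) - 14259)/(13117 - 8948) + S) + 12178 = ((1/88 - 14259)/(13117 - 8948) - 8404/21) + 12178 = (-1254791/88/4169 - 8404/21) + 12178 = (-1254791/88*1/4169 - 8404/21) + 12178 = (-1254791/366872 - 8404/21) + 12178 = -3109542899/7704312 + 12178 = 90713568637/7704312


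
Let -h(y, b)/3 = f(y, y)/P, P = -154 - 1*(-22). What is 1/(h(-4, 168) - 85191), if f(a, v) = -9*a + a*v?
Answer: -11/937088 ≈ -1.1738e-5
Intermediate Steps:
P = -132 (P = -154 + 22 = -132)
h(y, b) = y*(-9 + y)/44 (h(y, b) = -3*y*(-9 + y)/(-132) = -3*y*(-9 + y)*(-1)/132 = -(-1)*y*(-9 + y)/44 = y*(-9 + y)/44)
1/(h(-4, 168) - 85191) = 1/((1/44)*(-4)*(-9 - 4) - 85191) = 1/((1/44)*(-4)*(-13) - 85191) = 1/(13/11 - 85191) = 1/(-937088/11) = -11/937088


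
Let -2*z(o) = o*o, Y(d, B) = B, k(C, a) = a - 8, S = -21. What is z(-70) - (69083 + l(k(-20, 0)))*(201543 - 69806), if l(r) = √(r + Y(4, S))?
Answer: -9100789621 - 131737*I*√29 ≈ -9.1008e+9 - 7.0943e+5*I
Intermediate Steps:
k(C, a) = -8 + a
l(r) = √(-21 + r) (l(r) = √(r - 21) = √(-21 + r))
z(o) = -o²/2 (z(o) = -o*o/2 = -o²/2)
z(-70) - (69083 + l(k(-20, 0)))*(201543 - 69806) = -½*(-70)² - (69083 + √(-21 + (-8 + 0)))*(201543 - 69806) = -½*4900 - (69083 + √(-21 - 8))*131737 = -2450 - (69083 + √(-29))*131737 = -2450 - (69083 + I*√29)*131737 = -2450 - (9100787171 + 131737*I*√29) = -2450 + (-9100787171 - 131737*I*√29) = -9100789621 - 131737*I*√29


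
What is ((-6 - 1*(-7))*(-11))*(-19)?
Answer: 209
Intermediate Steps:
((-6 - 1*(-7))*(-11))*(-19) = ((-6 + 7)*(-11))*(-19) = (1*(-11))*(-19) = -11*(-19) = 209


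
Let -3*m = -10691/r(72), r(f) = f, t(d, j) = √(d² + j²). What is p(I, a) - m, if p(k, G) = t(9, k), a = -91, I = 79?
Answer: -10691/216 + √6322 ≈ 30.016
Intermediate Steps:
p(k, G) = √(81 + k²) (p(k, G) = √(9² + k²) = √(81 + k²))
m = 10691/216 (m = -(-10691)/(3*72) = -⅓*(-10691/72) = 10691/216 ≈ 49.495)
p(I, a) - m = √(81 + 79²) - 1*10691/216 = √(81 + 6241) - 10691/216 = √6322 - 10691/216 = -10691/216 + √6322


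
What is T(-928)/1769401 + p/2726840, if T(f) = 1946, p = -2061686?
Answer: -1821321419723/2412436711420 ≈ -0.75497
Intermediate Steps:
T(-928)/1769401 + p/2726840 = 1946/1769401 - 2061686/2726840 = 1946*(1/1769401) - 2061686*1/2726840 = 1946/1769401 - 1030843/1363420 = -1821321419723/2412436711420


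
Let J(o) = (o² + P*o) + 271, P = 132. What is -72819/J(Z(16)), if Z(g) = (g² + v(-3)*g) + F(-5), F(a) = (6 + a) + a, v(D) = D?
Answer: -72819/68815 ≈ -1.0582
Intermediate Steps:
F(a) = 6 + 2*a
Z(g) = -4 + g² - 3*g (Z(g) = (g² - 3*g) + (6 + 2*(-5)) = (g² - 3*g) + (6 - 10) = (g² - 3*g) - 4 = -4 + g² - 3*g)
J(o) = 271 + o² + 132*o (J(o) = (o² + 132*o) + 271 = 271 + o² + 132*o)
-72819/J(Z(16)) = -72819/(271 + (-4 + 16² - 3*16)² + 132*(-4 + 16² - 3*16)) = -72819/(271 + (-4 + 256 - 48)² + 132*(-4 + 256 - 48)) = -72819/(271 + 204² + 132*204) = -72819/(271 + 41616 + 26928) = -72819/68815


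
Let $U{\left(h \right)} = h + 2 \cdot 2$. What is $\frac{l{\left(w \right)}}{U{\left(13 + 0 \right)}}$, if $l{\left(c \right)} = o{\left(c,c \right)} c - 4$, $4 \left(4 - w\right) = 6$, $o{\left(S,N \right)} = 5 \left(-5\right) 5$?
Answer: $- \frac{633}{34} \approx -18.618$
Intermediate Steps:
$U{\left(h \right)} = 4 + h$ ($U{\left(h \right)} = h + 4 = 4 + h$)
$o{\left(S,N \right)} = -125$ ($o{\left(S,N \right)} = \left(-25\right) 5 = -125$)
$w = \frac{5}{2}$ ($w = 4 - \frac{3}{2} = \frac{5}{2} \approx 2.5$)
$l{\left(c \right)} = -4 - 125 c$ ($l{\left(c \right)} = - 125 c - 4 = -4 - 125 c$)
$\frac{l{\left(w \right)}}{U{\left(13 + 0 \right)}} = \frac{-4 - \frac{625}{2}}{4 + \left(13 + 0\right)} = \frac{-4 - \frac{625}{2}}{4 + 13} = - \frac{633}{2 \cdot 17} = \left(- \frac{633}{2}\right) \frac{1}{17} = - \frac{633}{34}$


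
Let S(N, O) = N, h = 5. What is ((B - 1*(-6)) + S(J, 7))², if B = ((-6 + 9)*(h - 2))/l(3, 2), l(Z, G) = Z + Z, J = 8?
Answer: 961/4 ≈ 240.25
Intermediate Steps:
l(Z, G) = 2*Z
B = 3/2 (B = ((-6 + 9)*(5 - 2))/((2*3)) = (3*3)/6 = 9*(⅙) = 3/2 ≈ 1.5000)
((B - 1*(-6)) + S(J, 7))² = ((3/2 - 1*(-6)) + 8)² = ((3/2 + 6) + 8)² = (15/2 + 8)² = (31/2)² = 961/4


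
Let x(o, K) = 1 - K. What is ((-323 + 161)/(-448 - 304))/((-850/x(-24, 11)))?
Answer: 81/31960 ≈ 0.0025344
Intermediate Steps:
((-323 + 161)/(-448 - 304))/((-850/x(-24, 11))) = ((-323 + 161)/(-448 - 304))/((-850/(1 - 1*11))) = (-162/(-752))/((-850/(1 - 11))) = (-162*(-1/752))/((-850/(-10))) = 81/(376*((-850*(-1/10)))) = (81/376)/85 = (81/376)*(1/85) = 81/31960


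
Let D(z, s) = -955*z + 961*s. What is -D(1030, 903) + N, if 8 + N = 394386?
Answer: 510245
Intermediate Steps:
N = 394378 (N = -8 + 394386 = 394378)
-D(1030, 903) + N = -(-955*1030 + 961*903) + 394378 = -(-983650 + 867783) + 394378 = -1*(-115867) + 394378 = 115867 + 394378 = 510245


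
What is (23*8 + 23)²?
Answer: 42849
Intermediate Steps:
(23*8 + 23)² = (184 + 23)² = 207² = 42849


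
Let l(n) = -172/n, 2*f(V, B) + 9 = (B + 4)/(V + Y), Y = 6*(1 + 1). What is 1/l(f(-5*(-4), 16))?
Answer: 67/2752 ≈ 0.024346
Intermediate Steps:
Y = 12 (Y = 6*2 = 12)
f(V, B) = -9/2 + (4 + B)/(2*(12 + V)) (f(V, B) = -9/2 + ((B + 4)/(V + 12))/2 = -9/2 + ((4 + B)/(12 + V))/2 = -9/2 + (4 + B)/(2*(12 + V)))
1/l(f(-5*(-4), 16)) = 1/(-172*2*(12 - 5*(-4))/(-104 + 16 - (-45)*(-4))) = 1/(-172*2*(12 + 20)/(-104 + 16 - 9*20)) = 1/(-172*64/(-104 + 16 - 180)) = 1/(-172/((1/2)*(1/32)*(-268))) = 1/(-172/(-67/16)) = 1/(-172*(-16/67)) = 1/(2752/67) = 67/2752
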